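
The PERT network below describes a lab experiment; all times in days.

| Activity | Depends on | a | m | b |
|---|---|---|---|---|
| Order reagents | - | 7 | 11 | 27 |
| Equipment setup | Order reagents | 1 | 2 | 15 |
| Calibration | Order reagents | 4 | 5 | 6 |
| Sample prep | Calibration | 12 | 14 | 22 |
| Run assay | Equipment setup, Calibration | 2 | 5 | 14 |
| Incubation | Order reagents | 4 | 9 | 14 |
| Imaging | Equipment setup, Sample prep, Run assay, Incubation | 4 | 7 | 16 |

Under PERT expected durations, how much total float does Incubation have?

11 days

te_Order reagents = (7 + 4·11 + 27)/6 = 78/6 = 13
te_Equipment setup = (1 + 4·2 + 15)/6 = 24/6 = 4
te_Calibration = (4 + 4·5 + 6)/6 = 30/6 = 5
te_Sample prep = (12 + 4·14 + 22)/6 = 90/6 = 15
te_Run assay = (2 + 4·5 + 14)/6 = 36/6 = 6
te_Incubation = (4 + 4·9 + 14)/6 = 54/6 = 9
te_Imaging = (4 + 4·7 + 16)/6 = 48/6 = 8

Forward pass:
ES_Order reagents = 0; EF_Order reagents = 13
ES_Equipment setup = 13; EF_Equipment setup = 13+4 = 17
ES_Calibration = 13; EF_Calibration = 13+5 = 18
ES_Sample prep = 18; EF_Sample prep = 18+15 = 33
ES_Run assay = max(EF_Equipment setup=17, EF_Calibration=18) = 18; EF_Run assay = 18+6 = 24
ES_Incubation = 13; EF_Incubation = 13+9 = 22
ES_Imaging = max(EF_Equipment setup=17, EF_Sample prep=33, EF_Run assay=24, EF_Incubation=22) = 33; EF_Imaging = 33+8 = 41
Expected project duration μ = 41 days. Critical path: Order reagents → Calibration → Sample prep → Imaging.

Backward pass:
LF_Imaging = 41; LS_Imaging = 41−8 = 33
LF_Incubation = LS_Imaging = 33; LS_Incubation = 33−9 = 24
LF_Run assay = LS_Imaging = 33; LS_Run assay = 33−6 = 27
LF_Sample prep = LS_Imaging = 33; LS_Sample prep = 33−15 = 18
LF_Calibration = min(LS_Sample prep=18, LS_Run assay=27) = 18; LS_Calibration = 18−5 = 13
LF_Equipment setup = min(LS_Run assay=27, LS_Imaging=33) = 27; LS_Equipment setup = 27−4 = 23
LF_Order reagents = min(LS_Equipment setup=23, LS_Calibration=13, LS_Incubation=24) = 13; LS_Order reagents = 13−13 = 0
Slack_Incubation = LS_Incubation − ES_Incubation = 24 − 13 = 11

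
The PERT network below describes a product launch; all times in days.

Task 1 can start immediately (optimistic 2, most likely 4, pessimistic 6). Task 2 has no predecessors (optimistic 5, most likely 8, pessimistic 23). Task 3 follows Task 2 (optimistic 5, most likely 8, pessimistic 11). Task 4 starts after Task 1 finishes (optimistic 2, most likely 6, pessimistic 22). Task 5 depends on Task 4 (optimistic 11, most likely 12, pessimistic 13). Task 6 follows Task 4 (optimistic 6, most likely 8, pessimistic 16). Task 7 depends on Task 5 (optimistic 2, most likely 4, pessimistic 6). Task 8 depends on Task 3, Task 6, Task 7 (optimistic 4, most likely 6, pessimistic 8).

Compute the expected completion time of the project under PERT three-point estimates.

34 days

te_Task 1 = (2 + 4·4 + 6)/6 = 24/6 = 4
te_Task 2 = (5 + 4·8 + 23)/6 = 60/6 = 10
te_Task 3 = (5 + 4·8 + 11)/6 = 48/6 = 8
te_Task 4 = (2 + 4·6 + 22)/6 = 48/6 = 8
te_Task 5 = (11 + 4·12 + 13)/6 = 72/6 = 12
te_Task 6 = (6 + 4·8 + 16)/6 = 54/6 = 9
te_Task 7 = (2 + 4·4 + 6)/6 = 24/6 = 4
te_Task 8 = (4 + 4·6 + 8)/6 = 36/6 = 6

Forward pass:
ES_Task 1 = 0; EF_Task 1 = 4
ES_Task 2 = 0; EF_Task 2 = 10
ES_Task 3 = 10; EF_Task 3 = 10+8 = 18
ES_Task 4 = 4; EF_Task 4 = 4+8 = 12
ES_Task 5 = 12; EF_Task 5 = 12+12 = 24
ES_Task 6 = 12; EF_Task 6 = 12+9 = 21
ES_Task 7 = 24; EF_Task 7 = 24+4 = 28
ES_Task 8 = max(EF_Task 3=18, EF_Task 6=21, EF_Task 7=28) = 28; EF_Task 8 = 28+6 = 34
Expected project duration μ = 34 days. Critical path: Task 1 → Task 4 → Task 5 → Task 7 → Task 8.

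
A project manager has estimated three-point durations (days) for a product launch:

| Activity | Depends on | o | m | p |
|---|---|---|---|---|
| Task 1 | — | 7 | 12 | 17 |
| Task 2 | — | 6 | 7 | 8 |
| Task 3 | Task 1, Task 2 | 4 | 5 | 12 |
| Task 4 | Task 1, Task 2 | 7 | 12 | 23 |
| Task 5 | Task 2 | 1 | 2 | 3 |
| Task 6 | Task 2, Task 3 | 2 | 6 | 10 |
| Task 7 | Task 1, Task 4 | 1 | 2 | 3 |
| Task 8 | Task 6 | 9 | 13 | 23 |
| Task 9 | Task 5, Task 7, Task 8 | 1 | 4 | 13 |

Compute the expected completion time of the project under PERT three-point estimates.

43 days

te_Task 1 = (7 + 4·12 + 17)/6 = 72/6 = 12
te_Task 2 = (6 + 4·7 + 8)/6 = 42/6 = 7
te_Task 3 = (4 + 4·5 + 12)/6 = 36/6 = 6
te_Task 4 = (7 + 4·12 + 23)/6 = 78/6 = 13
te_Task 5 = (1 + 4·2 + 3)/6 = 12/6 = 2
te_Task 6 = (2 + 4·6 + 10)/6 = 36/6 = 6
te_Task 7 = (1 + 4·2 + 3)/6 = 12/6 = 2
te_Task 8 = (9 + 4·13 + 23)/6 = 84/6 = 14
te_Task 9 = (1 + 4·4 + 13)/6 = 30/6 = 5

Forward pass:
ES_Task 1 = 0; EF_Task 1 = 12
ES_Task 2 = 0; EF_Task 2 = 7
ES_Task 3 = max(EF_Task 1=12, EF_Task 2=7) = 12; EF_Task 3 = 12+6 = 18
ES_Task 4 = max(EF_Task 1=12, EF_Task 2=7) = 12; EF_Task 4 = 12+13 = 25
ES_Task 5 = 7; EF_Task 5 = 7+2 = 9
ES_Task 6 = max(EF_Task 2=7, EF_Task 3=18) = 18; EF_Task 6 = 18+6 = 24
ES_Task 7 = max(EF_Task 1=12, EF_Task 4=25) = 25; EF_Task 7 = 25+2 = 27
ES_Task 8 = 24; EF_Task 8 = 24+14 = 38
ES_Task 9 = max(EF_Task 5=9, EF_Task 7=27, EF_Task 8=38) = 38; EF_Task 9 = 38+5 = 43
Expected project duration μ = 43 days. Critical path: Task 1 → Task 3 → Task 6 → Task 8 → Task 9.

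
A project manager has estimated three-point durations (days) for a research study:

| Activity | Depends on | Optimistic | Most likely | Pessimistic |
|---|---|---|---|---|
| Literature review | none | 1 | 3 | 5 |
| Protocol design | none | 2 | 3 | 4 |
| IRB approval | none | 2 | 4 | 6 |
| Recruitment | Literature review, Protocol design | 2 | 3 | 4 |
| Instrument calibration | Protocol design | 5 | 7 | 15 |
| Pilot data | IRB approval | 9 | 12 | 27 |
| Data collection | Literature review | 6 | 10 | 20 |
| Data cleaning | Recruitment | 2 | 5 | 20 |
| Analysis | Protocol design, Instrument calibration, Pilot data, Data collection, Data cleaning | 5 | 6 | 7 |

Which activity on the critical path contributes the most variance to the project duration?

te_Literature review = (1 + 4·3 + 5)/6 = 18/6 = 3; σ²_Literature review = ((5−1)/6)² = 0.444
te_Protocol design = (2 + 4·3 + 4)/6 = 18/6 = 3; σ²_Protocol design = ((4−2)/6)² = 0.111
te_IRB approval = (2 + 4·4 + 6)/6 = 24/6 = 4; σ²_IRB approval = ((6−2)/6)² = 0.444
te_Recruitment = (2 + 4·3 + 4)/6 = 18/6 = 3; σ²_Recruitment = ((4−2)/6)² = 0.111
te_Instrument calibration = (5 + 4·7 + 15)/6 = 48/6 = 8; σ²_Instrument calibration = ((15−5)/6)² = 2.778
te_Pilot data = (9 + 4·12 + 27)/6 = 84/6 = 14; σ²_Pilot data = ((27−9)/6)² = 9.000
te_Data collection = (6 + 4·10 + 20)/6 = 66/6 = 11; σ²_Data collection = ((20−6)/6)² = 5.444
te_Data cleaning = (2 + 4·5 + 20)/6 = 42/6 = 7; σ²_Data cleaning = ((20−2)/6)² = 9.000
te_Analysis = (5 + 4·6 + 7)/6 = 36/6 = 6; σ²_Analysis = ((7−5)/6)² = 0.111

Forward pass:
ES_Literature review = 0; EF_Literature review = 3
ES_Protocol design = 0; EF_Protocol design = 3
ES_IRB approval = 0; EF_IRB approval = 4
ES_Recruitment = max(EF_Literature review=3, EF_Protocol design=3) = 3; EF_Recruitment = 3+3 = 6
ES_Instrument calibration = 3; EF_Instrument calibration = 3+8 = 11
ES_Pilot data = 4; EF_Pilot data = 4+14 = 18
ES_Data collection = 3; EF_Data collection = 3+11 = 14
ES_Data cleaning = 6; EF_Data cleaning = 6+7 = 13
ES_Analysis = max(EF_Protocol design=3, EF_Instrument calibration=11, EF_Pilot data=18, EF_Data collection=14, EF_Data cleaning=13) = 18; EF_Analysis = 18+6 = 24
Expected project duration μ = 24 days. Critical path: IRB approval → Pilot data → Analysis.

Variances on critical path: σ²_IRB approval=0.444, σ²_Pilot data=9.000, σ²_Analysis=0.111.
Largest is σ²_Pilot data = 9.000.

Pilot data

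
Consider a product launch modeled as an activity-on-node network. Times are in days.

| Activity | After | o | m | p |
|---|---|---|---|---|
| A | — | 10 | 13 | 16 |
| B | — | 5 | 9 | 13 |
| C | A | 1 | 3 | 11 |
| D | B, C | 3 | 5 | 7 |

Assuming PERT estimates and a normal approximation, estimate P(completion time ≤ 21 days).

te_A = (10 + 4·13 + 16)/6 = 78/6 = 13; σ²_A = ((16−10)/6)² = 1.000
te_B = (5 + 4·9 + 13)/6 = 54/6 = 9; σ²_B = ((13−5)/6)² = 1.778
te_C = (1 + 4·3 + 11)/6 = 24/6 = 4; σ²_C = ((11−1)/6)² = 2.778
te_D = (3 + 4·5 + 7)/6 = 30/6 = 5; σ²_D = ((7−3)/6)² = 0.444

Forward pass:
ES_A = 0; EF_A = 13
ES_B = 0; EF_B = 9
ES_C = 13; EF_C = 13+4 = 17
ES_D = max(EF_B=9, EF_C=17) = 17; EF_D = 17+5 = 22
Expected project duration μ = 22 days. Critical path: A → C → D.

Variance along critical path = 1.000 + 2.778 + 0.444 = 4.222; σ = √4.222 = 2.055 days.
Z = (21 − 22) / 2.055 = -0.487
P(T ≤ 21) = Φ(-0.487) ≈ 0.313

0.313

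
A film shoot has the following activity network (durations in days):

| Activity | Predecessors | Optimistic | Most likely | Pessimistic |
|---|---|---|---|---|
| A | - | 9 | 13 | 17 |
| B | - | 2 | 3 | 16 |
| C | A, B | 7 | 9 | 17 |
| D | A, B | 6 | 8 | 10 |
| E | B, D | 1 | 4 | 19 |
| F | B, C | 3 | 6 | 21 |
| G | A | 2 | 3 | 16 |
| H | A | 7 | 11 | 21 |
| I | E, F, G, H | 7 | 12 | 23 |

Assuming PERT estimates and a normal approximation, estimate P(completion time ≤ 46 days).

0.670

te_A = (9 + 4·13 + 17)/6 = 78/6 = 13; σ²_A = ((17−9)/6)² = 1.778
te_B = (2 + 4·3 + 16)/6 = 30/6 = 5; σ²_B = ((16−2)/6)² = 5.444
te_C = (7 + 4·9 + 17)/6 = 60/6 = 10; σ²_C = ((17−7)/6)² = 2.778
te_D = (6 + 4·8 + 10)/6 = 48/6 = 8; σ²_D = ((10−6)/6)² = 0.444
te_E = (1 + 4·4 + 19)/6 = 36/6 = 6; σ²_E = ((19−1)/6)² = 9.000
te_F = (3 + 4·6 + 21)/6 = 48/6 = 8; σ²_F = ((21−3)/6)² = 9.000
te_G = (2 + 4·3 + 16)/6 = 30/6 = 5; σ²_G = ((16−2)/6)² = 5.444
te_H = (7 + 4·11 + 21)/6 = 72/6 = 12; σ²_H = ((21−7)/6)² = 5.444
te_I = (7 + 4·12 + 23)/6 = 78/6 = 13; σ²_I = ((23−7)/6)² = 7.111

Forward pass:
ES_A = 0; EF_A = 13
ES_B = 0; EF_B = 5
ES_C = max(EF_A=13, EF_B=5) = 13; EF_C = 13+10 = 23
ES_D = max(EF_A=13, EF_B=5) = 13; EF_D = 13+8 = 21
ES_E = max(EF_B=5, EF_D=21) = 21; EF_E = 21+6 = 27
ES_F = max(EF_B=5, EF_C=23) = 23; EF_F = 23+8 = 31
ES_G = 13; EF_G = 13+5 = 18
ES_H = 13; EF_H = 13+12 = 25
ES_I = max(EF_E=27, EF_F=31, EF_G=18, EF_H=25) = 31; EF_I = 31+13 = 44
Expected project duration μ = 44 days. Critical path: A → C → F → I.

Variance along critical path = 1.778 + 2.778 + 9.000 + 7.111 = 20.667; σ = √20.667 = 4.546 days.
Z = (46 − 44) / 4.546 = 0.440
P(T ≤ 46) = Φ(0.440) ≈ 0.670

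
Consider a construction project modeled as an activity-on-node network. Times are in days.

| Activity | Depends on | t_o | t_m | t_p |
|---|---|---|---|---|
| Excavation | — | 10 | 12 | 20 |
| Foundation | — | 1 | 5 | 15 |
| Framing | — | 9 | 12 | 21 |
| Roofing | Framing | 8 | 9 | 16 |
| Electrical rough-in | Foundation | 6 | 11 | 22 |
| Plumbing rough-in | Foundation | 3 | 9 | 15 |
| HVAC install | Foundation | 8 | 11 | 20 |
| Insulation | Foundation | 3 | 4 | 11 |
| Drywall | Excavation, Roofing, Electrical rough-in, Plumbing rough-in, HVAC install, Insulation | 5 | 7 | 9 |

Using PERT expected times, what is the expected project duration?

te_Excavation = (10 + 4·12 + 20)/6 = 78/6 = 13
te_Foundation = (1 + 4·5 + 15)/6 = 36/6 = 6
te_Framing = (9 + 4·12 + 21)/6 = 78/6 = 13
te_Roofing = (8 + 4·9 + 16)/6 = 60/6 = 10
te_Electrical rough-in = (6 + 4·11 + 22)/6 = 72/6 = 12
te_Plumbing rough-in = (3 + 4·9 + 15)/6 = 54/6 = 9
te_HVAC install = (8 + 4·11 + 20)/6 = 72/6 = 12
te_Insulation = (3 + 4·4 + 11)/6 = 30/6 = 5
te_Drywall = (5 + 4·7 + 9)/6 = 42/6 = 7

Forward pass:
ES_Excavation = 0; EF_Excavation = 13
ES_Foundation = 0; EF_Foundation = 6
ES_Framing = 0; EF_Framing = 13
ES_Roofing = 13; EF_Roofing = 13+10 = 23
ES_Electrical rough-in = 6; EF_Electrical rough-in = 6+12 = 18
ES_Plumbing rough-in = 6; EF_Plumbing rough-in = 6+9 = 15
ES_HVAC install = 6; EF_HVAC install = 6+12 = 18
ES_Insulation = 6; EF_Insulation = 6+5 = 11
ES_Drywall = max(EF_Excavation=13, EF_Roofing=23, EF_Electrical rough-in=18, EF_Plumbing rough-in=15, EF_HVAC install=18, EF_Insulation=11) = 23; EF_Drywall = 23+7 = 30
Expected project duration μ = 30 days. Critical path: Framing → Roofing → Drywall.

30 days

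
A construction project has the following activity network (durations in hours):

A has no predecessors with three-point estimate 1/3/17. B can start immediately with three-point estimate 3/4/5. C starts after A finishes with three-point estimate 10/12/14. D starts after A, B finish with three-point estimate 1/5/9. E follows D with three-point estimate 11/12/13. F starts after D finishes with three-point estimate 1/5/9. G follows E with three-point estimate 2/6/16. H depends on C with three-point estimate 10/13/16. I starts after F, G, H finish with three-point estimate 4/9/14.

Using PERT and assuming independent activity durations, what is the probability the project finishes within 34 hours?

0.069

te_A = (1 + 4·3 + 17)/6 = 30/6 = 5; σ²_A = ((17−1)/6)² = 7.111
te_B = (3 + 4·4 + 5)/6 = 24/6 = 4; σ²_B = ((5−3)/6)² = 0.111
te_C = (10 + 4·12 + 14)/6 = 72/6 = 12; σ²_C = ((14−10)/6)² = 0.444
te_D = (1 + 4·5 + 9)/6 = 30/6 = 5; σ²_D = ((9−1)/6)² = 1.778
te_E = (11 + 4·12 + 13)/6 = 72/6 = 12; σ²_E = ((13−11)/6)² = 0.111
te_F = (1 + 4·5 + 9)/6 = 30/6 = 5; σ²_F = ((9−1)/6)² = 1.778
te_G = (2 + 4·6 + 16)/6 = 42/6 = 7; σ²_G = ((16−2)/6)² = 5.444
te_H = (10 + 4·13 + 16)/6 = 78/6 = 13; σ²_H = ((16−10)/6)² = 1.000
te_I = (4 + 4·9 + 14)/6 = 54/6 = 9; σ²_I = ((14−4)/6)² = 2.778

Forward pass:
ES_A = 0; EF_A = 5
ES_B = 0; EF_B = 4
ES_C = 5; EF_C = 5+12 = 17
ES_D = max(EF_A=5, EF_B=4) = 5; EF_D = 5+5 = 10
ES_E = 10; EF_E = 10+12 = 22
ES_F = 10; EF_F = 10+5 = 15
ES_G = 22; EF_G = 22+7 = 29
ES_H = 17; EF_H = 17+13 = 30
ES_I = max(EF_F=15, EF_G=29, EF_H=30) = 30; EF_I = 30+9 = 39
Expected project duration μ = 39 hours. Critical path: A → C → H → I.

Variance along critical path = 7.111 + 0.444 + 1.000 + 2.778 = 11.333; σ = √11.333 = 3.367 hours.
Z = (34 − 39) / 3.367 = -1.485
P(T ≤ 34) = Φ(-1.485) ≈ 0.069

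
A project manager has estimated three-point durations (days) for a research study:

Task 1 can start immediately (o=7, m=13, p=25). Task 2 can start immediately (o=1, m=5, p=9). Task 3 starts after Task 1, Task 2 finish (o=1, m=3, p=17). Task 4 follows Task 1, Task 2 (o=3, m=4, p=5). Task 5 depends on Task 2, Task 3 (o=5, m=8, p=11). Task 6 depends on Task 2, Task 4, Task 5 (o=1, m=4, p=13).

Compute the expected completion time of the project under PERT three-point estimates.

32 days

te_Task 1 = (7 + 4·13 + 25)/6 = 84/6 = 14
te_Task 2 = (1 + 4·5 + 9)/6 = 30/6 = 5
te_Task 3 = (1 + 4·3 + 17)/6 = 30/6 = 5
te_Task 4 = (3 + 4·4 + 5)/6 = 24/6 = 4
te_Task 5 = (5 + 4·8 + 11)/6 = 48/6 = 8
te_Task 6 = (1 + 4·4 + 13)/6 = 30/6 = 5

Forward pass:
ES_Task 1 = 0; EF_Task 1 = 14
ES_Task 2 = 0; EF_Task 2 = 5
ES_Task 3 = max(EF_Task 1=14, EF_Task 2=5) = 14; EF_Task 3 = 14+5 = 19
ES_Task 4 = max(EF_Task 1=14, EF_Task 2=5) = 14; EF_Task 4 = 14+4 = 18
ES_Task 5 = max(EF_Task 2=5, EF_Task 3=19) = 19; EF_Task 5 = 19+8 = 27
ES_Task 6 = max(EF_Task 2=5, EF_Task 4=18, EF_Task 5=27) = 27; EF_Task 6 = 27+5 = 32
Expected project duration μ = 32 days. Critical path: Task 1 → Task 3 → Task 5 → Task 6.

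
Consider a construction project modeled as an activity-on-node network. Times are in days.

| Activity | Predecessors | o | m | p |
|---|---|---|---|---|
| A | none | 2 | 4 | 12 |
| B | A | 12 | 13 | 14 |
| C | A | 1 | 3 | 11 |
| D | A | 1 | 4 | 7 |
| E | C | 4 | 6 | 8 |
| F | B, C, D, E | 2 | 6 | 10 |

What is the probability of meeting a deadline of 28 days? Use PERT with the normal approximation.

te_A = (2 + 4·4 + 12)/6 = 30/6 = 5; σ²_A = ((12−2)/6)² = 2.778
te_B = (12 + 4·13 + 14)/6 = 78/6 = 13; σ²_B = ((14−12)/6)² = 0.111
te_C = (1 + 4·3 + 11)/6 = 24/6 = 4; σ²_C = ((11−1)/6)² = 2.778
te_D = (1 + 4·4 + 7)/6 = 24/6 = 4; σ²_D = ((7−1)/6)² = 1.000
te_E = (4 + 4·6 + 8)/6 = 36/6 = 6; σ²_E = ((8−4)/6)² = 0.444
te_F = (2 + 4·6 + 10)/6 = 36/6 = 6; σ²_F = ((10−2)/6)² = 1.778

Forward pass:
ES_A = 0; EF_A = 5
ES_B = 5; EF_B = 5+13 = 18
ES_C = 5; EF_C = 5+4 = 9
ES_D = 5; EF_D = 5+4 = 9
ES_E = 9; EF_E = 9+6 = 15
ES_F = max(EF_B=18, EF_C=9, EF_D=9, EF_E=15) = 18; EF_F = 18+6 = 24
Expected project duration μ = 24 days. Critical path: A → B → F.

Variance along critical path = 2.778 + 0.111 + 1.778 = 4.667; σ = √4.667 = 2.160 days.
Z = (28 − 24) / 2.160 = 1.852
P(T ≤ 28) = Φ(1.852) ≈ 0.968

0.968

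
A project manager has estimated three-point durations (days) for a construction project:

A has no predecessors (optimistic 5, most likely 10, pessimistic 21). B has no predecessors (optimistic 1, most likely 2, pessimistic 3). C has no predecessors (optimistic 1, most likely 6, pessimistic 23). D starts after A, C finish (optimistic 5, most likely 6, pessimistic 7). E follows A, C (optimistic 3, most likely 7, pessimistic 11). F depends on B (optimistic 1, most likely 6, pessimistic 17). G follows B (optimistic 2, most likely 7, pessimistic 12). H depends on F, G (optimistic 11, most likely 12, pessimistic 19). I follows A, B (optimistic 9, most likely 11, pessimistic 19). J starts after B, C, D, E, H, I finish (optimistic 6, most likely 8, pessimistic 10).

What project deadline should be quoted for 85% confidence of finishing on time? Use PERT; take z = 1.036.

34.3 days

te_A = (5 + 4·10 + 21)/6 = 66/6 = 11; σ²_A = ((21−5)/6)² = 7.111
te_B = (1 + 4·2 + 3)/6 = 12/6 = 2; σ²_B = ((3−1)/6)² = 0.111
te_C = (1 + 4·6 + 23)/6 = 48/6 = 8; σ²_C = ((23−1)/6)² = 13.444
te_D = (5 + 4·6 + 7)/6 = 36/6 = 6; σ²_D = ((7−5)/6)² = 0.111
te_E = (3 + 4·7 + 11)/6 = 42/6 = 7; σ²_E = ((11−3)/6)² = 1.778
te_F = (1 + 4·6 + 17)/6 = 42/6 = 7; σ²_F = ((17−1)/6)² = 7.111
te_G = (2 + 4·7 + 12)/6 = 42/6 = 7; σ²_G = ((12−2)/6)² = 2.778
te_H = (11 + 4·12 + 19)/6 = 78/6 = 13; σ²_H = ((19−11)/6)² = 1.778
te_I = (9 + 4·11 + 19)/6 = 72/6 = 12; σ²_I = ((19−9)/6)² = 2.778
te_J = (6 + 4·8 + 10)/6 = 48/6 = 8; σ²_J = ((10−6)/6)² = 0.444

Forward pass:
ES_A = 0; EF_A = 11
ES_B = 0; EF_B = 2
ES_C = 0; EF_C = 8
ES_D = max(EF_A=11, EF_C=8) = 11; EF_D = 11+6 = 17
ES_E = max(EF_A=11, EF_C=8) = 11; EF_E = 11+7 = 18
ES_F = 2; EF_F = 2+7 = 9
ES_G = 2; EF_G = 2+7 = 9
ES_H = max(EF_F=9, EF_G=9) = 9; EF_H = 9+13 = 22
ES_I = max(EF_A=11, EF_B=2) = 11; EF_I = 11+12 = 23
ES_J = max(EF_B=2, EF_C=8, EF_D=17, EF_E=18, EF_H=22, EF_I=23) = 23; EF_J = 23+8 = 31
Expected project duration μ = 31 days. Critical path: A → I → J.

Variance along critical path = 7.111 + 2.778 + 0.444 = 10.333; σ = 3.215 days.
D = μ + z·σ = 31 + 1.036·3.215 = 34.3 days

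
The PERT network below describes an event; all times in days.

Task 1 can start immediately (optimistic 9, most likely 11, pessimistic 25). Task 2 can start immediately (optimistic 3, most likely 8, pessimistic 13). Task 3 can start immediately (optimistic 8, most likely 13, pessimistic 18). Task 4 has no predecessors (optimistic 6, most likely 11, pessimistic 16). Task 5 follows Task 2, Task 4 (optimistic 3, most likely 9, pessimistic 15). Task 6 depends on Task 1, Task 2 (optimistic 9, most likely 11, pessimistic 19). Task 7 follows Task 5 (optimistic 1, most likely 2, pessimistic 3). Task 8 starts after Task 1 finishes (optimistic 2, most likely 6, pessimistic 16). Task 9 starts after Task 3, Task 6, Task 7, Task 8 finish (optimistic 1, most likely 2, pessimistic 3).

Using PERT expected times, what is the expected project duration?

27 days

te_Task 1 = (9 + 4·11 + 25)/6 = 78/6 = 13
te_Task 2 = (3 + 4·8 + 13)/6 = 48/6 = 8
te_Task 3 = (8 + 4·13 + 18)/6 = 78/6 = 13
te_Task 4 = (6 + 4·11 + 16)/6 = 66/6 = 11
te_Task 5 = (3 + 4·9 + 15)/6 = 54/6 = 9
te_Task 6 = (9 + 4·11 + 19)/6 = 72/6 = 12
te_Task 7 = (1 + 4·2 + 3)/6 = 12/6 = 2
te_Task 8 = (2 + 4·6 + 16)/6 = 42/6 = 7
te_Task 9 = (1 + 4·2 + 3)/6 = 12/6 = 2

Forward pass:
ES_Task 1 = 0; EF_Task 1 = 13
ES_Task 2 = 0; EF_Task 2 = 8
ES_Task 3 = 0; EF_Task 3 = 13
ES_Task 4 = 0; EF_Task 4 = 11
ES_Task 5 = max(EF_Task 2=8, EF_Task 4=11) = 11; EF_Task 5 = 11+9 = 20
ES_Task 6 = max(EF_Task 1=13, EF_Task 2=8) = 13; EF_Task 6 = 13+12 = 25
ES_Task 7 = 20; EF_Task 7 = 20+2 = 22
ES_Task 8 = 13; EF_Task 8 = 13+7 = 20
ES_Task 9 = max(EF_Task 3=13, EF_Task 6=25, EF_Task 7=22, EF_Task 8=20) = 25; EF_Task 9 = 25+2 = 27
Expected project duration μ = 27 days. Critical path: Task 1 → Task 6 → Task 9.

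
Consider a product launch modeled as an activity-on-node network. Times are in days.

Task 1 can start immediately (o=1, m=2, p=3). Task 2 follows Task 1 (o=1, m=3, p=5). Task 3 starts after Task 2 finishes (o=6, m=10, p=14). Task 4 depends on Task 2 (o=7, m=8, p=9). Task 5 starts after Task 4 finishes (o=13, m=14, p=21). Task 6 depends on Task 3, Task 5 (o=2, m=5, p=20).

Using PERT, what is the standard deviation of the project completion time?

te_Task 1 = (1 + 4·2 + 3)/6 = 12/6 = 2; σ²_Task 1 = ((3−1)/6)² = 0.111
te_Task 2 = (1 + 4·3 + 5)/6 = 18/6 = 3; σ²_Task 2 = ((5−1)/6)² = 0.444
te_Task 3 = (6 + 4·10 + 14)/6 = 60/6 = 10; σ²_Task 3 = ((14−6)/6)² = 1.778
te_Task 4 = (7 + 4·8 + 9)/6 = 48/6 = 8; σ²_Task 4 = ((9−7)/6)² = 0.111
te_Task 5 = (13 + 4·14 + 21)/6 = 90/6 = 15; σ²_Task 5 = ((21−13)/6)² = 1.778
te_Task 6 = (2 + 4·5 + 20)/6 = 42/6 = 7; σ²_Task 6 = ((20−2)/6)² = 9.000

Forward pass:
ES_Task 1 = 0; EF_Task 1 = 2
ES_Task 2 = 2; EF_Task 2 = 2+3 = 5
ES_Task 3 = 5; EF_Task 3 = 5+10 = 15
ES_Task 4 = 5; EF_Task 4 = 5+8 = 13
ES_Task 5 = 13; EF_Task 5 = 13+15 = 28
ES_Task 6 = max(EF_Task 3=15, EF_Task 5=28) = 28; EF_Task 6 = 28+7 = 35
Expected project duration μ = 35 days. Critical path: Task 1 → Task 2 → Task 4 → Task 5 → Task 6.

Variance along critical path = 0.111 + 0.444 + 0.111 + 1.778 + 9.000 = 11.444
σ = √11.444 = 3.383 days

3.38 days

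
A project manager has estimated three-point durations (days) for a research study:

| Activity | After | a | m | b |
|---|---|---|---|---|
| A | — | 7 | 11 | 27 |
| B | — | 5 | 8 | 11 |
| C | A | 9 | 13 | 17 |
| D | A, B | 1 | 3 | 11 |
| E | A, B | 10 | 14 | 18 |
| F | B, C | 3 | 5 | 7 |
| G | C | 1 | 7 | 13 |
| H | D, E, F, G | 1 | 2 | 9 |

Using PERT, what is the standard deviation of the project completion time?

4.32 days

te_A = (7 + 4·11 + 27)/6 = 78/6 = 13; σ²_A = ((27−7)/6)² = 11.111
te_B = (5 + 4·8 + 11)/6 = 48/6 = 8; σ²_B = ((11−5)/6)² = 1.000
te_C = (9 + 4·13 + 17)/6 = 78/6 = 13; σ²_C = ((17−9)/6)² = 1.778
te_D = (1 + 4·3 + 11)/6 = 24/6 = 4; σ²_D = ((11−1)/6)² = 2.778
te_E = (10 + 4·14 + 18)/6 = 84/6 = 14; σ²_E = ((18−10)/6)² = 1.778
te_F = (3 + 4·5 + 7)/6 = 30/6 = 5; σ²_F = ((7−3)/6)² = 0.444
te_G = (1 + 4·7 + 13)/6 = 42/6 = 7; σ²_G = ((13−1)/6)² = 4.000
te_H = (1 + 4·2 + 9)/6 = 18/6 = 3; σ²_H = ((9−1)/6)² = 1.778

Forward pass:
ES_A = 0; EF_A = 13
ES_B = 0; EF_B = 8
ES_C = 13; EF_C = 13+13 = 26
ES_D = max(EF_A=13, EF_B=8) = 13; EF_D = 13+4 = 17
ES_E = max(EF_A=13, EF_B=8) = 13; EF_E = 13+14 = 27
ES_F = max(EF_B=8, EF_C=26) = 26; EF_F = 26+5 = 31
ES_G = 26; EF_G = 26+7 = 33
ES_H = max(EF_D=17, EF_E=27, EF_F=31, EF_G=33) = 33; EF_H = 33+3 = 36
Expected project duration μ = 36 days. Critical path: A → C → G → H.

Variance along critical path = 11.111 + 1.778 + 4.000 + 1.778 = 18.667
σ = √18.667 = 4.320 days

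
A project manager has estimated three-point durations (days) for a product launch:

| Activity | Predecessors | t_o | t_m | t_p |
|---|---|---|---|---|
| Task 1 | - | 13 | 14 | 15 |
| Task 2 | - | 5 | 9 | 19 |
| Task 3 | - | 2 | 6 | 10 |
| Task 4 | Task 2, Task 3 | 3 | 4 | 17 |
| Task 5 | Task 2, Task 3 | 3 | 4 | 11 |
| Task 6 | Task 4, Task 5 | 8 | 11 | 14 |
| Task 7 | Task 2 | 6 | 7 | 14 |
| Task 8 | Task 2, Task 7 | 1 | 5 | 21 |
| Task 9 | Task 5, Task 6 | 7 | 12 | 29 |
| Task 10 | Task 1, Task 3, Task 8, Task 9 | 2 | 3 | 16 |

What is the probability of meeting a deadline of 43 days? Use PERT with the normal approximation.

0.294

te_Task 1 = (13 + 4·14 + 15)/6 = 84/6 = 14; σ²_Task 1 = ((15−13)/6)² = 0.111
te_Task 2 = (5 + 4·9 + 19)/6 = 60/6 = 10; σ²_Task 2 = ((19−5)/6)² = 5.444
te_Task 3 = (2 + 4·6 + 10)/6 = 36/6 = 6; σ²_Task 3 = ((10−2)/6)² = 1.778
te_Task 4 = (3 + 4·4 + 17)/6 = 36/6 = 6; σ²_Task 4 = ((17−3)/6)² = 5.444
te_Task 5 = (3 + 4·4 + 11)/6 = 30/6 = 5; σ²_Task 5 = ((11−3)/6)² = 1.778
te_Task 6 = (8 + 4·11 + 14)/6 = 66/6 = 11; σ²_Task 6 = ((14−8)/6)² = 1.000
te_Task 7 = (6 + 4·7 + 14)/6 = 48/6 = 8; σ²_Task 7 = ((14−6)/6)² = 1.778
te_Task 8 = (1 + 4·5 + 21)/6 = 42/6 = 7; σ²_Task 8 = ((21−1)/6)² = 11.111
te_Task 9 = (7 + 4·12 + 29)/6 = 84/6 = 14; σ²_Task 9 = ((29−7)/6)² = 13.444
te_Task 10 = (2 + 4·3 + 16)/6 = 30/6 = 5; σ²_Task 10 = ((16−2)/6)² = 5.444

Forward pass:
ES_Task 1 = 0; EF_Task 1 = 14
ES_Task 2 = 0; EF_Task 2 = 10
ES_Task 3 = 0; EF_Task 3 = 6
ES_Task 4 = max(EF_Task 2=10, EF_Task 3=6) = 10; EF_Task 4 = 10+6 = 16
ES_Task 5 = max(EF_Task 2=10, EF_Task 3=6) = 10; EF_Task 5 = 10+5 = 15
ES_Task 6 = max(EF_Task 4=16, EF_Task 5=15) = 16; EF_Task 6 = 16+11 = 27
ES_Task 7 = 10; EF_Task 7 = 10+8 = 18
ES_Task 8 = max(EF_Task 2=10, EF_Task 7=18) = 18; EF_Task 8 = 18+7 = 25
ES_Task 9 = max(EF_Task 5=15, EF_Task 6=27) = 27; EF_Task 9 = 27+14 = 41
ES_Task 10 = max(EF_Task 1=14, EF_Task 3=6, EF_Task 8=25, EF_Task 9=41) = 41; EF_Task 10 = 41+5 = 46
Expected project duration μ = 46 days. Critical path: Task 2 → Task 4 → Task 6 → Task 9 → Task 10.

Variance along critical path = 5.444 + 5.444 + 1.000 + 13.444 + 5.444 = 30.778; σ = √30.778 = 5.548 days.
Z = (43 − 46) / 5.548 = -0.541
P(T ≤ 43) = Φ(-0.541) ≈ 0.294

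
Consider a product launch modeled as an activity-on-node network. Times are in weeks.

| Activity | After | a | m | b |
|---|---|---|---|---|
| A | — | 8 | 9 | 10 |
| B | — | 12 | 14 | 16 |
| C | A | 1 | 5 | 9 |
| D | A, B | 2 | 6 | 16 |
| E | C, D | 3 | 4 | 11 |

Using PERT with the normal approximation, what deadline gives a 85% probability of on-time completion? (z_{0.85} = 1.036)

28.9 weeks

te_A = (8 + 4·9 + 10)/6 = 54/6 = 9; σ²_A = ((10−8)/6)² = 0.111
te_B = (12 + 4·14 + 16)/6 = 84/6 = 14; σ²_B = ((16−12)/6)² = 0.444
te_C = (1 + 4·5 + 9)/6 = 30/6 = 5; σ²_C = ((9−1)/6)² = 1.778
te_D = (2 + 4·6 + 16)/6 = 42/6 = 7; σ²_D = ((16−2)/6)² = 5.444
te_E = (3 + 4·4 + 11)/6 = 30/6 = 5; σ²_E = ((11−3)/6)² = 1.778

Forward pass:
ES_A = 0; EF_A = 9
ES_B = 0; EF_B = 14
ES_C = 9; EF_C = 9+5 = 14
ES_D = max(EF_A=9, EF_B=14) = 14; EF_D = 14+7 = 21
ES_E = max(EF_C=14, EF_D=21) = 21; EF_E = 21+5 = 26
Expected project duration μ = 26 weeks. Critical path: B → D → E.

Variance along critical path = 0.444 + 5.444 + 1.778 = 7.667; σ = 2.769 weeks.
D = μ + z·σ = 26 + 1.036·2.769 = 28.9 weeks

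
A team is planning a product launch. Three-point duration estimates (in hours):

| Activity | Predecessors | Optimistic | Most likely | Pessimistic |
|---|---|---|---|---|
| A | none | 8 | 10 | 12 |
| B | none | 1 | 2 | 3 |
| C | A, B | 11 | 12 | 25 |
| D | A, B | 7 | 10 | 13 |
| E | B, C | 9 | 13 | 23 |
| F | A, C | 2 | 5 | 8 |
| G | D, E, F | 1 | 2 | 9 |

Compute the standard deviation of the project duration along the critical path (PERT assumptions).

3.62 hours

te_A = (8 + 4·10 + 12)/6 = 60/6 = 10; σ²_A = ((12−8)/6)² = 0.444
te_B = (1 + 4·2 + 3)/6 = 12/6 = 2; σ²_B = ((3−1)/6)² = 0.111
te_C = (11 + 4·12 + 25)/6 = 84/6 = 14; σ²_C = ((25−11)/6)² = 5.444
te_D = (7 + 4·10 + 13)/6 = 60/6 = 10; σ²_D = ((13−7)/6)² = 1.000
te_E = (9 + 4·13 + 23)/6 = 84/6 = 14; σ²_E = ((23−9)/6)² = 5.444
te_F = (2 + 4·5 + 8)/6 = 30/6 = 5; σ²_F = ((8−2)/6)² = 1.000
te_G = (1 + 4·2 + 9)/6 = 18/6 = 3; σ²_G = ((9−1)/6)² = 1.778

Forward pass:
ES_A = 0; EF_A = 10
ES_B = 0; EF_B = 2
ES_C = max(EF_A=10, EF_B=2) = 10; EF_C = 10+14 = 24
ES_D = max(EF_A=10, EF_B=2) = 10; EF_D = 10+10 = 20
ES_E = max(EF_B=2, EF_C=24) = 24; EF_E = 24+14 = 38
ES_F = max(EF_A=10, EF_C=24) = 24; EF_F = 24+5 = 29
ES_G = max(EF_D=20, EF_E=38, EF_F=29) = 38; EF_G = 38+3 = 41
Expected project duration μ = 41 hours. Critical path: A → C → E → G.

Variance along critical path = 0.444 + 5.444 + 5.444 + 1.778 = 13.111
σ = √13.111 = 3.621 hours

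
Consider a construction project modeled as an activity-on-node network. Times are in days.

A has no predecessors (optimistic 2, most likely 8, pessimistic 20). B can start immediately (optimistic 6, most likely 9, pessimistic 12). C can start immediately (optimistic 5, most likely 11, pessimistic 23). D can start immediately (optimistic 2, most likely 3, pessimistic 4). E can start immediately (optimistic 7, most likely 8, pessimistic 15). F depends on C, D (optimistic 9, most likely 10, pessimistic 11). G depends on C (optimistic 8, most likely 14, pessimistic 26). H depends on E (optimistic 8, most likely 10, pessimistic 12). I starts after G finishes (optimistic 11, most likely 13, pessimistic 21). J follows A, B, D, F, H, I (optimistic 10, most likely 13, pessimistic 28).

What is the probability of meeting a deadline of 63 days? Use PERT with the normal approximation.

te_A = (2 + 4·8 + 20)/6 = 54/6 = 9; σ²_A = ((20−2)/6)² = 9.000
te_B = (6 + 4·9 + 12)/6 = 54/6 = 9; σ²_B = ((12−6)/6)² = 1.000
te_C = (5 + 4·11 + 23)/6 = 72/6 = 12; σ²_C = ((23−5)/6)² = 9.000
te_D = (2 + 4·3 + 4)/6 = 18/6 = 3; σ²_D = ((4−2)/6)² = 0.111
te_E = (7 + 4·8 + 15)/6 = 54/6 = 9; σ²_E = ((15−7)/6)² = 1.778
te_F = (9 + 4·10 + 11)/6 = 60/6 = 10; σ²_F = ((11−9)/6)² = 0.111
te_G = (8 + 4·14 + 26)/6 = 90/6 = 15; σ²_G = ((26−8)/6)² = 9.000
te_H = (8 + 4·10 + 12)/6 = 60/6 = 10; σ²_H = ((12−8)/6)² = 0.444
te_I = (11 + 4·13 + 21)/6 = 84/6 = 14; σ²_I = ((21−11)/6)² = 2.778
te_J = (10 + 4·13 + 28)/6 = 90/6 = 15; σ²_J = ((28−10)/6)² = 9.000

Forward pass:
ES_A = 0; EF_A = 9
ES_B = 0; EF_B = 9
ES_C = 0; EF_C = 12
ES_D = 0; EF_D = 3
ES_E = 0; EF_E = 9
ES_F = max(EF_C=12, EF_D=3) = 12; EF_F = 12+10 = 22
ES_G = 12; EF_G = 12+15 = 27
ES_H = 9; EF_H = 9+10 = 19
ES_I = 27; EF_I = 27+14 = 41
ES_J = max(EF_A=9, EF_B=9, EF_D=3, EF_F=22, EF_H=19, EF_I=41) = 41; EF_J = 41+15 = 56
Expected project duration μ = 56 days. Critical path: C → G → I → J.

Variance along critical path = 9.000 + 9.000 + 2.778 + 9.000 = 29.778; σ = √29.778 = 5.457 days.
Z = (63 − 56) / 5.457 = 1.283
P(T ≤ 63) = Φ(1.283) ≈ 0.900

0.900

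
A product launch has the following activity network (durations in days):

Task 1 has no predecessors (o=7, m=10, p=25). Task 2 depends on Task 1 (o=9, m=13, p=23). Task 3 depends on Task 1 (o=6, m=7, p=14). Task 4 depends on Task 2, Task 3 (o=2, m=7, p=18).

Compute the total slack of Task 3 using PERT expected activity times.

6 days

te_Task 1 = (7 + 4·10 + 25)/6 = 72/6 = 12
te_Task 2 = (9 + 4·13 + 23)/6 = 84/6 = 14
te_Task 3 = (6 + 4·7 + 14)/6 = 48/6 = 8
te_Task 4 = (2 + 4·7 + 18)/6 = 48/6 = 8

Forward pass:
ES_Task 1 = 0; EF_Task 1 = 12
ES_Task 2 = 12; EF_Task 2 = 12+14 = 26
ES_Task 3 = 12; EF_Task 3 = 12+8 = 20
ES_Task 4 = max(EF_Task 2=26, EF_Task 3=20) = 26; EF_Task 4 = 26+8 = 34
Expected project duration μ = 34 days. Critical path: Task 1 → Task 2 → Task 4.

Backward pass:
LF_Task 4 = 34; LS_Task 4 = 34−8 = 26
LF_Task 3 = LS_Task 4 = 26; LS_Task 3 = 26−8 = 18
LF_Task 2 = LS_Task 4 = 26; LS_Task 2 = 26−14 = 12
LF_Task 1 = min(LS_Task 2=12, LS_Task 3=18) = 12; LS_Task 1 = 12−12 = 0
Slack_Task 3 = LS_Task 3 − ES_Task 3 = 18 − 12 = 6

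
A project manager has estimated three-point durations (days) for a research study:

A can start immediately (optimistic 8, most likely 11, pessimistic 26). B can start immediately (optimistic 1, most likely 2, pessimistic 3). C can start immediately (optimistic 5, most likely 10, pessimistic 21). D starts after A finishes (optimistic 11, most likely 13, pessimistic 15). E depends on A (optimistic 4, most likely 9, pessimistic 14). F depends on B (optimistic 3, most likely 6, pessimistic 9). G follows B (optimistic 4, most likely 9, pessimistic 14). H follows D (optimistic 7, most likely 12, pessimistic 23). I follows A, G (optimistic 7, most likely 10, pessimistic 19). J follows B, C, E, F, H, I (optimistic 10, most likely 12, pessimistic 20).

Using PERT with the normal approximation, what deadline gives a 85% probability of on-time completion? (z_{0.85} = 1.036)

te_A = (8 + 4·11 + 26)/6 = 78/6 = 13; σ²_A = ((26−8)/6)² = 9.000
te_B = (1 + 4·2 + 3)/6 = 12/6 = 2; σ²_B = ((3−1)/6)² = 0.111
te_C = (5 + 4·10 + 21)/6 = 66/6 = 11; σ²_C = ((21−5)/6)² = 7.111
te_D = (11 + 4·13 + 15)/6 = 78/6 = 13; σ²_D = ((15−11)/6)² = 0.444
te_E = (4 + 4·9 + 14)/6 = 54/6 = 9; σ²_E = ((14−4)/6)² = 2.778
te_F = (3 + 4·6 + 9)/6 = 36/6 = 6; σ²_F = ((9−3)/6)² = 1.000
te_G = (4 + 4·9 + 14)/6 = 54/6 = 9; σ²_G = ((14−4)/6)² = 2.778
te_H = (7 + 4·12 + 23)/6 = 78/6 = 13; σ²_H = ((23−7)/6)² = 7.111
te_I = (7 + 4·10 + 19)/6 = 66/6 = 11; σ²_I = ((19−7)/6)² = 4.000
te_J = (10 + 4·12 + 20)/6 = 78/6 = 13; σ²_J = ((20−10)/6)² = 2.778

Forward pass:
ES_A = 0; EF_A = 13
ES_B = 0; EF_B = 2
ES_C = 0; EF_C = 11
ES_D = 13; EF_D = 13+13 = 26
ES_E = 13; EF_E = 13+9 = 22
ES_F = 2; EF_F = 2+6 = 8
ES_G = 2; EF_G = 2+9 = 11
ES_H = 26; EF_H = 26+13 = 39
ES_I = max(EF_A=13, EF_G=11) = 13; EF_I = 13+11 = 24
ES_J = max(EF_B=2, EF_C=11, EF_E=22, EF_F=8, EF_H=39, EF_I=24) = 39; EF_J = 39+13 = 52
Expected project duration μ = 52 days. Critical path: A → D → H → J.

Variance along critical path = 9.000 + 0.444 + 7.111 + 2.778 = 19.333; σ = 4.397 days.
D = μ + z·σ = 52 + 1.036·4.397 = 56.6 days

56.6 days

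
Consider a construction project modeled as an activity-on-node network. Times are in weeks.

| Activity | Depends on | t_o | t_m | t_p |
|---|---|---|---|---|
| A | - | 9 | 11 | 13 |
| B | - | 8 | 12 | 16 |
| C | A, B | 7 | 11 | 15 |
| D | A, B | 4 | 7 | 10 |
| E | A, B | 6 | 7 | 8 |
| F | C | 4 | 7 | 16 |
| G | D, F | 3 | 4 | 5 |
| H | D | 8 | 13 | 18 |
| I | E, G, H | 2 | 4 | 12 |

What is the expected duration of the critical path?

40 weeks

te_A = (9 + 4·11 + 13)/6 = 66/6 = 11
te_B = (8 + 4·12 + 16)/6 = 72/6 = 12
te_C = (7 + 4·11 + 15)/6 = 66/6 = 11
te_D = (4 + 4·7 + 10)/6 = 42/6 = 7
te_E = (6 + 4·7 + 8)/6 = 42/6 = 7
te_F = (4 + 4·7 + 16)/6 = 48/6 = 8
te_G = (3 + 4·4 + 5)/6 = 24/6 = 4
te_H = (8 + 4·13 + 18)/6 = 78/6 = 13
te_I = (2 + 4·4 + 12)/6 = 30/6 = 5

Forward pass:
ES_A = 0; EF_A = 11
ES_B = 0; EF_B = 12
ES_C = max(EF_A=11, EF_B=12) = 12; EF_C = 12+11 = 23
ES_D = max(EF_A=11, EF_B=12) = 12; EF_D = 12+7 = 19
ES_E = max(EF_A=11, EF_B=12) = 12; EF_E = 12+7 = 19
ES_F = 23; EF_F = 23+8 = 31
ES_G = max(EF_D=19, EF_F=31) = 31; EF_G = 31+4 = 35
ES_H = 19; EF_H = 19+13 = 32
ES_I = max(EF_E=19, EF_G=35, EF_H=32) = 35; EF_I = 35+5 = 40
Expected project duration μ = 40 weeks. Critical path: B → C → F → G → I.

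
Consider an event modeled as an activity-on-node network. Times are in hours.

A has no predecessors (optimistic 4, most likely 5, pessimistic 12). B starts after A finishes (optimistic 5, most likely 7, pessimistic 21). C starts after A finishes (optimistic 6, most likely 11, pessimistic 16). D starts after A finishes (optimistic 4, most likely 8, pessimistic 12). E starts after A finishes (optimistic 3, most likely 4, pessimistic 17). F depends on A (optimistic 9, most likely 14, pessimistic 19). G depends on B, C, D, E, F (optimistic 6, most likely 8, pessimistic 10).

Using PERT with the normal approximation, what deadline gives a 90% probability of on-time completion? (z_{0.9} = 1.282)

30.9 hours

te_A = (4 + 4·5 + 12)/6 = 36/6 = 6; σ²_A = ((12−4)/6)² = 1.778
te_B = (5 + 4·7 + 21)/6 = 54/6 = 9; σ²_B = ((21−5)/6)² = 7.111
te_C = (6 + 4·11 + 16)/6 = 66/6 = 11; σ²_C = ((16−6)/6)² = 2.778
te_D = (4 + 4·8 + 12)/6 = 48/6 = 8; σ²_D = ((12−4)/6)² = 1.778
te_E = (3 + 4·4 + 17)/6 = 36/6 = 6; σ²_E = ((17−3)/6)² = 5.444
te_F = (9 + 4·14 + 19)/6 = 84/6 = 14; σ²_F = ((19−9)/6)² = 2.778
te_G = (6 + 4·8 + 10)/6 = 48/6 = 8; σ²_G = ((10−6)/6)² = 0.444

Forward pass:
ES_A = 0; EF_A = 6
ES_B = 6; EF_B = 6+9 = 15
ES_C = 6; EF_C = 6+11 = 17
ES_D = 6; EF_D = 6+8 = 14
ES_E = 6; EF_E = 6+6 = 12
ES_F = 6; EF_F = 6+14 = 20
ES_G = max(EF_B=15, EF_C=17, EF_D=14, EF_E=12, EF_F=20) = 20; EF_G = 20+8 = 28
Expected project duration μ = 28 hours. Critical path: A → F → G.

Variance along critical path = 1.778 + 2.778 + 0.444 = 5.000; σ = 2.236 hours.
D = μ + z·σ = 28 + 1.282·2.236 = 30.9 hours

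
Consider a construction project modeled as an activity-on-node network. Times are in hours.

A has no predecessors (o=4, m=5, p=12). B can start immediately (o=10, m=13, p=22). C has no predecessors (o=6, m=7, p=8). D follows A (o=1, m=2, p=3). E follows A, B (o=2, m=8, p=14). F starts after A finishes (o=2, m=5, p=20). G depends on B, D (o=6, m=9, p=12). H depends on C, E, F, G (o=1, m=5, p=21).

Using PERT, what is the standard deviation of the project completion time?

4.01 hours

te_A = (4 + 4·5 + 12)/6 = 36/6 = 6; σ²_A = ((12−4)/6)² = 1.778
te_B = (10 + 4·13 + 22)/6 = 84/6 = 14; σ²_B = ((22−10)/6)² = 4.000
te_C = (6 + 4·7 + 8)/6 = 42/6 = 7; σ²_C = ((8−6)/6)² = 0.111
te_D = (1 + 4·2 + 3)/6 = 12/6 = 2; σ²_D = ((3−1)/6)² = 0.111
te_E = (2 + 4·8 + 14)/6 = 48/6 = 8; σ²_E = ((14−2)/6)² = 4.000
te_F = (2 + 4·5 + 20)/6 = 42/6 = 7; σ²_F = ((20−2)/6)² = 9.000
te_G = (6 + 4·9 + 12)/6 = 54/6 = 9; σ²_G = ((12−6)/6)² = 1.000
te_H = (1 + 4·5 + 21)/6 = 42/6 = 7; σ²_H = ((21−1)/6)² = 11.111

Forward pass:
ES_A = 0; EF_A = 6
ES_B = 0; EF_B = 14
ES_C = 0; EF_C = 7
ES_D = 6; EF_D = 6+2 = 8
ES_E = max(EF_A=6, EF_B=14) = 14; EF_E = 14+8 = 22
ES_F = 6; EF_F = 6+7 = 13
ES_G = max(EF_B=14, EF_D=8) = 14; EF_G = 14+9 = 23
ES_H = max(EF_C=7, EF_E=22, EF_F=13, EF_G=23) = 23; EF_H = 23+7 = 30
Expected project duration μ = 30 hours. Critical path: B → G → H.

Variance along critical path = 4.000 + 1.000 + 11.111 = 16.111
σ = √16.111 = 4.014 hours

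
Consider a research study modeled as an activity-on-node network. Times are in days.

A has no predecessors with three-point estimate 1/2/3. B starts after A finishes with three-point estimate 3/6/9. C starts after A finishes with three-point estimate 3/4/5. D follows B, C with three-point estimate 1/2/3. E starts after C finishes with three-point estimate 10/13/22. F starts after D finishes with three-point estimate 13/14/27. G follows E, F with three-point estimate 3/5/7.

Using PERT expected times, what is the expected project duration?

31 days

te_A = (1 + 4·2 + 3)/6 = 12/6 = 2
te_B = (3 + 4·6 + 9)/6 = 36/6 = 6
te_C = (3 + 4·4 + 5)/6 = 24/6 = 4
te_D = (1 + 4·2 + 3)/6 = 12/6 = 2
te_E = (10 + 4·13 + 22)/6 = 84/6 = 14
te_F = (13 + 4·14 + 27)/6 = 96/6 = 16
te_G = (3 + 4·5 + 7)/6 = 30/6 = 5

Forward pass:
ES_A = 0; EF_A = 2
ES_B = 2; EF_B = 2+6 = 8
ES_C = 2; EF_C = 2+4 = 6
ES_D = max(EF_B=8, EF_C=6) = 8; EF_D = 8+2 = 10
ES_E = 6; EF_E = 6+14 = 20
ES_F = 10; EF_F = 10+16 = 26
ES_G = max(EF_E=20, EF_F=26) = 26; EF_G = 26+5 = 31
Expected project duration μ = 31 days. Critical path: A → B → D → F → G.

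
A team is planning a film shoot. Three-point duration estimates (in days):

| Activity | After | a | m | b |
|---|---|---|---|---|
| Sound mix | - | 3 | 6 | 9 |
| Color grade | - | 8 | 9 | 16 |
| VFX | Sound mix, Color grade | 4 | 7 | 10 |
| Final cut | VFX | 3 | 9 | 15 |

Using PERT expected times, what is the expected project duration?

26 days

te_Sound mix = (3 + 4·6 + 9)/6 = 36/6 = 6
te_Color grade = (8 + 4·9 + 16)/6 = 60/6 = 10
te_VFX = (4 + 4·7 + 10)/6 = 42/6 = 7
te_Final cut = (3 + 4·9 + 15)/6 = 54/6 = 9

Forward pass:
ES_Sound mix = 0; EF_Sound mix = 6
ES_Color grade = 0; EF_Color grade = 10
ES_VFX = max(EF_Sound mix=6, EF_Color grade=10) = 10; EF_VFX = 10+7 = 17
ES_Final cut = 17; EF_Final cut = 17+9 = 26
Expected project duration μ = 26 days. Critical path: Color grade → VFX → Final cut.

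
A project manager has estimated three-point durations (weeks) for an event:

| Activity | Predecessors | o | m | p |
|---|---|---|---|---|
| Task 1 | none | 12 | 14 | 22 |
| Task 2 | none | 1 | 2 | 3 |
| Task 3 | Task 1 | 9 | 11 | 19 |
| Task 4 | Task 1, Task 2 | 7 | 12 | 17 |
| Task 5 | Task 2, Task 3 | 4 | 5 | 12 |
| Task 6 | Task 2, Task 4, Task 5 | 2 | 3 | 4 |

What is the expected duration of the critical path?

te_Task 1 = (12 + 4·14 + 22)/6 = 90/6 = 15
te_Task 2 = (1 + 4·2 + 3)/6 = 12/6 = 2
te_Task 3 = (9 + 4·11 + 19)/6 = 72/6 = 12
te_Task 4 = (7 + 4·12 + 17)/6 = 72/6 = 12
te_Task 5 = (4 + 4·5 + 12)/6 = 36/6 = 6
te_Task 6 = (2 + 4·3 + 4)/6 = 18/6 = 3

Forward pass:
ES_Task 1 = 0; EF_Task 1 = 15
ES_Task 2 = 0; EF_Task 2 = 2
ES_Task 3 = 15; EF_Task 3 = 15+12 = 27
ES_Task 4 = max(EF_Task 1=15, EF_Task 2=2) = 15; EF_Task 4 = 15+12 = 27
ES_Task 5 = max(EF_Task 2=2, EF_Task 3=27) = 27; EF_Task 5 = 27+6 = 33
ES_Task 6 = max(EF_Task 2=2, EF_Task 4=27, EF_Task 5=33) = 33; EF_Task 6 = 33+3 = 36
Expected project duration μ = 36 weeks. Critical path: Task 1 → Task 3 → Task 5 → Task 6.

36 weeks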